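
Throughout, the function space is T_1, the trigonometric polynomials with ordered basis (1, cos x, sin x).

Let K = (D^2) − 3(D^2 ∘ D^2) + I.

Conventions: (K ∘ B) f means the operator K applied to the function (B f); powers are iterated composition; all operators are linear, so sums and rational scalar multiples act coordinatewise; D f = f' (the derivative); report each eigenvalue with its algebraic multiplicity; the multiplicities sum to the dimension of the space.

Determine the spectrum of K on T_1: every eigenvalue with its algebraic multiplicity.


λ = -3 (multiplicity 2), λ = 1 (multiplicity 1)

image of 1: 1
image of cos x: -3cos x
image of sin x: -3sin x
the matrix is diagonal; its diagonal is (1, -3, -3)
for a triangular matrix the eigenvalues are the diagonal entries, with algebraic multiplicity their repetition count


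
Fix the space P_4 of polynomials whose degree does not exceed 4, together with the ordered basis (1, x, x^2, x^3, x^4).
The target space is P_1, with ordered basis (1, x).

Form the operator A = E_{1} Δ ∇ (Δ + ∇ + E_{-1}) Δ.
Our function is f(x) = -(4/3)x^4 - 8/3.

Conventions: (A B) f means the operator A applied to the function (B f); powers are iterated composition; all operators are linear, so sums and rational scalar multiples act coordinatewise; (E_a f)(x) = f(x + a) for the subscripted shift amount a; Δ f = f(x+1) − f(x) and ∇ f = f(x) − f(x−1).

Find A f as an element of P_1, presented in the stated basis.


the image equals g(x) = -32x - 80

Δ f = -(16/3)x^3 - 8x^2 - (16/3)x - 4/3
Δ Δ f = -16x^2 - 32x - 56/3
∇ Δ f = -16x^2 - 8/3
E_{-1} Δ f = -(16/3)x^3 + 8x^2 - (16/3)x + 4/3
(Δ + ∇ + E_{-1}) Δ f = -(16/3)x^3 - 24x^2 - (112/3)x - 20
∇ (Δ + ∇ + E_{-1}) Δ f = -16x^2 - 32x - 56/3
Δ ∇ (Δ + ∇ + E_{-1}) Δ f = -32x - 48
E_{1} Δ ∇ (Δ + ∇ + E_{-1}) Δ f = -32x - 80


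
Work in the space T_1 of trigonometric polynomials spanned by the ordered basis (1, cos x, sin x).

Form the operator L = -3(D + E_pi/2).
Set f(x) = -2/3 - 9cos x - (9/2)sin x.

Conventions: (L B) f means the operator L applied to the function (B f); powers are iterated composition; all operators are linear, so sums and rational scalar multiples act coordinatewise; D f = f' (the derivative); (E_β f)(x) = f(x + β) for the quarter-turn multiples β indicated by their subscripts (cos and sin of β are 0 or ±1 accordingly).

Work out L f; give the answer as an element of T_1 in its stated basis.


the image equals g(x) = 2 + 27cos x - 54sin x

D f = -(9/2)cos x + 9sin x
E_pi/2 f = -2/3 - (9/2)cos x + 9sin x
(D + E_pi/2) f = -2/3 - 9cos x + 18sin x
(-3(D + E_pi/2)) f = 2 + 27cos x - 54sin x


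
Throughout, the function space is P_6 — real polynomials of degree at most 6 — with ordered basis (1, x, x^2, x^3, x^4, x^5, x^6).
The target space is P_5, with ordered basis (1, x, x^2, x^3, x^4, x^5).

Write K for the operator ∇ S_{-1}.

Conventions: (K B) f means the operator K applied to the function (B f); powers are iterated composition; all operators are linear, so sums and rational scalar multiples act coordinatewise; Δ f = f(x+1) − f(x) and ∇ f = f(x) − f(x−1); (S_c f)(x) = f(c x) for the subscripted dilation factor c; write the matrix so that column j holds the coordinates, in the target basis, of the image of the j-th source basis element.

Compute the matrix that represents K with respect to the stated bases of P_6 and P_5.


image of 1: 0
image of x: -1
image of x^2: 2x - 1
image of x^3: -3x^2 + 3x - 1
image of x^4: 4x^3 - 6x^2 + 4x - 1
image of x^5: -5x^4 + 10x^3 - 10x^2 + 5x - 1
image of x^6: 6x^5 - 15x^4 + 20x^3 - 15x^2 + 6x - 1
each image's coordinates form column j of the matrix

the matrix is [[0, -1, -1, -1, -1, -1, -1]; [0, 0, 2, 3, 4, 5, 6]; [0, 0, 0, -3, -6, -10, -15]; [0, 0, 0, 0, 4, 10, 20]; [0, 0, 0, 0, 0, -5, -15]; [0, 0, 0, 0, 0, 0, 6]] (rows listed top to bottom)


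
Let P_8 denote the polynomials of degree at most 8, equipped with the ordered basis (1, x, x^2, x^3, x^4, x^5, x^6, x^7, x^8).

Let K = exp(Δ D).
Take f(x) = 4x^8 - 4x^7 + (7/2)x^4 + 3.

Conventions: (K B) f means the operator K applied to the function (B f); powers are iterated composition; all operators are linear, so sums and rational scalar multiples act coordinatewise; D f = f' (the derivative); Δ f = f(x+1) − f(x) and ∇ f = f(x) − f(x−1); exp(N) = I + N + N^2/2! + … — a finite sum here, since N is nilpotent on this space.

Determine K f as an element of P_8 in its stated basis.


the result is g(x) = 4x^8 - 4x^7 + 224x^6 + 504x^5 + (8127/2)x^4 + 12320x^3 + 32214x^2 + 51338x + 39767

order-1 term: 224x^6 + 504x^5 + 700x^4 + 560x^3 + 294x^2 + 98x + 18
order-2 term: 3360x^4 + 11760x^3 + 18480x^2 + 14280x + 4466
order-3 term: 13440x^2 + 36960x + 28560
order-4 term: 6720
the series for exp(Δ D) f terminates at order 4
exp(Δ D) f = 4x^8 - 4x^7 + 224x^6 + 504x^5 + (8127/2)x^4 + 12320x^3 + 32214x^2 + 51338x + 39767


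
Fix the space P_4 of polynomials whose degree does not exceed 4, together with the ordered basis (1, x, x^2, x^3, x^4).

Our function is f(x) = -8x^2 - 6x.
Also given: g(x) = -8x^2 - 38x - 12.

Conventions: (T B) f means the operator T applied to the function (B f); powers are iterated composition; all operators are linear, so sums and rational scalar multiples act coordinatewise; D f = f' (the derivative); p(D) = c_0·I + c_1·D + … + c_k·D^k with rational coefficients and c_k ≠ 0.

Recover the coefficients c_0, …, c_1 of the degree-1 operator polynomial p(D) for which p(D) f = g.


D^0 f = -8x^2 - 6x
D^1 f = -16x - 6
matching coefficients of g against c_0 f + c_1 Df + … from the top degree down determines the c_i
solution: c_0 = 1, c_1 = 2

c_0 = 1, c_1 = 2


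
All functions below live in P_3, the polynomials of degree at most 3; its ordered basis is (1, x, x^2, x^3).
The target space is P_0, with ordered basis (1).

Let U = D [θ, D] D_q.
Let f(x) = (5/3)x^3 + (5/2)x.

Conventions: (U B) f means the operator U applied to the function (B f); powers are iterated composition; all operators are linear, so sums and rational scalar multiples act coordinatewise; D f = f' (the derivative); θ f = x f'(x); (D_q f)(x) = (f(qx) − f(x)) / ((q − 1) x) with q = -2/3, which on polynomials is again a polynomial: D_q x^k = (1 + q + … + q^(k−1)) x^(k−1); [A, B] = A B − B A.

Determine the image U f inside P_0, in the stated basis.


the result is g(x) = -70/27

D_q f = (35/27)x^2 + 5/2
D D_q f = (70/27)x
θ D D_q f = (70/27)x
θ D_q f = (70/27)x^2
D θ D_q f = (140/27)x
[θ, D] D_q f = -(70/27)x
D [θ, D] D_q f = -70/27


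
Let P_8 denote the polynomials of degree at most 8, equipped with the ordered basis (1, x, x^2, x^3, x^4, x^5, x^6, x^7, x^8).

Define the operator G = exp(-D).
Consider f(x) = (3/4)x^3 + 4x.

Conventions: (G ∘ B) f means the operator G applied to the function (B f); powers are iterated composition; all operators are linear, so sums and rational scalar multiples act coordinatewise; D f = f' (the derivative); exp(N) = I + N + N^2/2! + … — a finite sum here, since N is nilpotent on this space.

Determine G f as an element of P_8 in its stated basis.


order-1 term: -(9/4)x^2 - 4
order-2 term: (9/4)x
order-3 term: -3/4
the series for exp(-D) f terminates at order 3
exp(-D) f = (3/4)x^3 - (9/4)x^2 + (25/4)x - 19/4

g(x) = (3/4)x^3 - (9/4)x^2 + (25/4)x - 19/4


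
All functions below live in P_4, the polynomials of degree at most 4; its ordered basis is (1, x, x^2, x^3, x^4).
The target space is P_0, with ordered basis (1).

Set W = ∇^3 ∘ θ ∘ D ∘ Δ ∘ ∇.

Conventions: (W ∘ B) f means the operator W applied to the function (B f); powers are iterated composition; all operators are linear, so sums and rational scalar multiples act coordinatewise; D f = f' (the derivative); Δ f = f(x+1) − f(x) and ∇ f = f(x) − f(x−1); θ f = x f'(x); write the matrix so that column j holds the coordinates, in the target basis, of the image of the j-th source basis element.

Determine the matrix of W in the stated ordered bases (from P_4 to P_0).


image of 1: 0
image of x: 0
image of x^2: 0
image of x^3: 0
image of x^4: 0
each image's coordinates form column j of the matrix

the matrix is [[0, 0, 0, 0, 0]] (rows listed top to bottom)


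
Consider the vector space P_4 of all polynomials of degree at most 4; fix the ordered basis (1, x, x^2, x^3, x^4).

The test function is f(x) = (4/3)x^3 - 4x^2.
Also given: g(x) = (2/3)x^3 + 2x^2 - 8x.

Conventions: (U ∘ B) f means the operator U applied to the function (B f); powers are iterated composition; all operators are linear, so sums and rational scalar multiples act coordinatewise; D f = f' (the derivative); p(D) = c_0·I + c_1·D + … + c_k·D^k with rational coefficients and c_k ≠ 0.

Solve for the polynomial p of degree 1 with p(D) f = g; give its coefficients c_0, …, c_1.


D^0 f = (4/3)x^3 - 4x^2
D^1 f = 4x^2 - 8x
matching coefficients of g against c_0 f + c_1 Df + … from the top degree down determines the c_i
solution: c_0 = 1/2, c_1 = 1

p(D) = (1/2)·I + D, i.e. c_0 = 1/2, c_1 = 1


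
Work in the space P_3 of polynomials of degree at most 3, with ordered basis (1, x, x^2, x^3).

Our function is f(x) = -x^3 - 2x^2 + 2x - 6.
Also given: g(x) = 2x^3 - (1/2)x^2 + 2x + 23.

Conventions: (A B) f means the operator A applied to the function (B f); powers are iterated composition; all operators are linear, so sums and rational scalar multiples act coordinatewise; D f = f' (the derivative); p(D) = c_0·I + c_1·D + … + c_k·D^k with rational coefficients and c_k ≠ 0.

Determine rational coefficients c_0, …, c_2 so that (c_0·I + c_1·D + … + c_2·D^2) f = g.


p(D) = -2·I + (3/2)·D − 2·D^2, i.e. c_0 = -2, c_1 = 3/2, c_2 = -2

D^0 f = -x^3 - 2x^2 + 2x - 6
D^1 f = -3x^2 - 4x + 2
D^2 f = -6x - 4
matching coefficients of g against c_0 f + c_1 Df + … from the top degree down determines the c_i
solution: c_0 = -2, c_1 = 3/2, c_2 = -2


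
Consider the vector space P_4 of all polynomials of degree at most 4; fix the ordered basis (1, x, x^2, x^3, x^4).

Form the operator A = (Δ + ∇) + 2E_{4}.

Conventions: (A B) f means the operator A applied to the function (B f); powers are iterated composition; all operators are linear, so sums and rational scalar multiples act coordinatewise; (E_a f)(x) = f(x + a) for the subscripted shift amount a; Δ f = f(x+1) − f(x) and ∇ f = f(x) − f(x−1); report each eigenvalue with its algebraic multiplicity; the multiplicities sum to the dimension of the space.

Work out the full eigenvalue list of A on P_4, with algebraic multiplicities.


λ = 2 (multiplicity 5)

image of 1: 2
image of x: 2x + 10
image of x^2: 2x^2 + 20x + 32
image of x^3: 2x^3 + 30x^2 + 96x + 130
image of x^4: 2x^4 + 40x^3 + 192x^2 + 520x + 512
the matrix is upper triangular; its diagonal is (2, 2, 2, 2, 2)
for a triangular matrix the eigenvalues are the diagonal entries, with algebraic multiplicity their repetition count


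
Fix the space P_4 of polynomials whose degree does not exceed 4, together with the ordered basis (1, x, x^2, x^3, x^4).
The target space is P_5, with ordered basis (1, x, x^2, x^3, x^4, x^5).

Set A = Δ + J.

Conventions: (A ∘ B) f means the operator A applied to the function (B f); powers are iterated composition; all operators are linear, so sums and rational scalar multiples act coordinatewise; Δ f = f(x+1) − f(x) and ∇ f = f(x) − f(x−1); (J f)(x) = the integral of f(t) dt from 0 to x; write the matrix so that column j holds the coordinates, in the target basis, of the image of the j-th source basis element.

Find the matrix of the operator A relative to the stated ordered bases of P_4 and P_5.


image of 1: x
image of x: (1/2)x^2 + 1
image of x^2: (1/3)x^3 + 2x + 1
image of x^3: (1/4)x^4 + 3x^2 + 3x + 1
image of x^4: (1/5)x^5 + 4x^3 + 6x^2 + 4x + 1
each image's coordinates form column j of the matrix

the matrix is [[0, 1, 1, 1, 1]; [1, 0, 2, 3, 4]; [0, 1/2, 0, 3, 6]; [0, 0, 1/3, 0, 4]; [0, 0, 0, 1/4, 0]; [0, 0, 0, 0, 1/5]] (rows listed top to bottom)


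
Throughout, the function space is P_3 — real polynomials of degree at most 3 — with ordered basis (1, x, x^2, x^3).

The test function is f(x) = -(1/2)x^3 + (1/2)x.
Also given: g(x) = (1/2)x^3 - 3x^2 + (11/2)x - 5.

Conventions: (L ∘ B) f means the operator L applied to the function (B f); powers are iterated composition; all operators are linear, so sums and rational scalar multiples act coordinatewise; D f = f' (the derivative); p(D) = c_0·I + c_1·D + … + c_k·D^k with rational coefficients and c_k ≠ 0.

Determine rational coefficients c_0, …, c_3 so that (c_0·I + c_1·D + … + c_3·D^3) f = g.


D^0 f = -(1/2)x^3 + (1/2)x
D^1 f = -(3/2)x^2 + 1/2
D^2 f = -3x
D^3 f = -3
matching coefficients of g against c_0 f + c_1 Df + … from the top degree down determines the c_i
solution: c_0 = -1, c_1 = 2, c_2 = -2, c_3 = 2

c_0 = -1, c_1 = 2, c_2 = -2, c_3 = 2


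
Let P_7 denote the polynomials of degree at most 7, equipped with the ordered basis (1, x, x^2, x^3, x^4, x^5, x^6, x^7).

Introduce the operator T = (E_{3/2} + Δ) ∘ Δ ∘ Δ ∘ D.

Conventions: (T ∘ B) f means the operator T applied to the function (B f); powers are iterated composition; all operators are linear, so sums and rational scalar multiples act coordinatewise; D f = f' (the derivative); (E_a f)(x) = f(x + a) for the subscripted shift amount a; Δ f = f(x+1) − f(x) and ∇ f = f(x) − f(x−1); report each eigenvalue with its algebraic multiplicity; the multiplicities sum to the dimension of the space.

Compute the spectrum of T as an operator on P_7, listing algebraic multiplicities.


image of 1: 0
image of x: 0
image of x^2: 0
image of x^3: 6
image of x^4: 24x + 84
image of x^5: 60x^2 + 420x + 565
image of x^6: 120x^3 + 1260x^2 + 3390x + 2925
image of x^7: 210x^4 + 2940x^3 + 11865x^2 + 20475x + 106477/8
the matrix is upper triangular; its diagonal is (0, 0, 0, 0, 0, 0, 0, 0)
for a triangular matrix the eigenvalues are the diagonal entries, with algebraic multiplicity their repetition count

λ = 0 (multiplicity 8)


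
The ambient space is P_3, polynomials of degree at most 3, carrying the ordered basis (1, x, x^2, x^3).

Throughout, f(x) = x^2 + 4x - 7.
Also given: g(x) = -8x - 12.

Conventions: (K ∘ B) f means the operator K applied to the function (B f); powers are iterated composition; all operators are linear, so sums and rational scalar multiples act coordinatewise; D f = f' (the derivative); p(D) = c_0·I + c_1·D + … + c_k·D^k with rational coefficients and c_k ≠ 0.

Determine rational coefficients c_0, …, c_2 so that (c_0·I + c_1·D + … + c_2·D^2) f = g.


D^0 f = x^2 + 4x - 7
D^1 f = 2x + 4
D^2 f = 2
matching coefficients of g against c_0 f + c_1 Df + … from the top degree down determines the c_i
solution: c_0 = 0, c_1 = -4, c_2 = 2

c_0 = 0, c_1 = -4, c_2 = 2


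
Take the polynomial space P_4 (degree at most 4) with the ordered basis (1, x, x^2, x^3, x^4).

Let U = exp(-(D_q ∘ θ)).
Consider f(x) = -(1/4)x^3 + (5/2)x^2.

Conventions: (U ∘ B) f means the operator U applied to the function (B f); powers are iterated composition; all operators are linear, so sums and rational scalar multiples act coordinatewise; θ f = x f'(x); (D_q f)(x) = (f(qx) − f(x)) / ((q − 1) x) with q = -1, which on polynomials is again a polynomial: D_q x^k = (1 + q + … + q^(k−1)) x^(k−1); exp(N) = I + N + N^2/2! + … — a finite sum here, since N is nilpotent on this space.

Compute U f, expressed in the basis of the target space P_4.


the result is g(x) = -(1/4)x^3 + (13/4)x^2

order-1 term: (3/4)x^2
the series for exp(-(D_q ∘ θ)) f terminates at order 1
exp(-(D_q ∘ θ)) f = -(1/4)x^3 + (13/4)x^2


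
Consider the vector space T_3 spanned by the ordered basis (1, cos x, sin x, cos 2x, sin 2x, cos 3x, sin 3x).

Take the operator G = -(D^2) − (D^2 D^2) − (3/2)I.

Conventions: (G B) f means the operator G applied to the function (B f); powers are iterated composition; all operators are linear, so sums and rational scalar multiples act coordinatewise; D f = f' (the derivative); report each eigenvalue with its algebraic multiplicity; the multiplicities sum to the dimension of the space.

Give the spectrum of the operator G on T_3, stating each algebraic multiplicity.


λ = -147/2 (multiplicity 2), λ = -27/2 (multiplicity 2), λ = -3/2 (multiplicity 3)

image of 1: -3/2
image of cos x: -(3/2)cos x
image of sin x: -(3/2)sin x
image of cos 2x: -(27/2)cos 2x
image of sin 2x: -(27/2)sin 2x
image of cos 3x: -(147/2)cos 3x
image of sin 3x: -(147/2)sin 3x
the matrix is diagonal; its diagonal is (-3/2, -3/2, -3/2, -27/2, -27/2, -147/2, -147/2)
for a triangular matrix the eigenvalues are the diagonal entries, with algebraic multiplicity their repetition count


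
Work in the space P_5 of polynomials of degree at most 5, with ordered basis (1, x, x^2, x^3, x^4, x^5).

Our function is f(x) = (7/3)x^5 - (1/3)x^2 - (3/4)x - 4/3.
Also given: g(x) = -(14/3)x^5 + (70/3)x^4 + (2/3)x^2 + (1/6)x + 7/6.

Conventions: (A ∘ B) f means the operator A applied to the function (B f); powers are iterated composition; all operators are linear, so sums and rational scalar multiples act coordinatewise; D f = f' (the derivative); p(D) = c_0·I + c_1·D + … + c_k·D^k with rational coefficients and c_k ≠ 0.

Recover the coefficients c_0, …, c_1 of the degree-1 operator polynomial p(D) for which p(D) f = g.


D^0 f = (7/3)x^5 - (1/3)x^2 - (3/4)x - 4/3
D^1 f = (35/3)x^4 - (2/3)x - 3/4
matching coefficients of g against c_0 f + c_1 Df + … from the top degree down determines the c_i
solution: c_0 = -2, c_1 = 2

c_0 = -2, c_1 = 2


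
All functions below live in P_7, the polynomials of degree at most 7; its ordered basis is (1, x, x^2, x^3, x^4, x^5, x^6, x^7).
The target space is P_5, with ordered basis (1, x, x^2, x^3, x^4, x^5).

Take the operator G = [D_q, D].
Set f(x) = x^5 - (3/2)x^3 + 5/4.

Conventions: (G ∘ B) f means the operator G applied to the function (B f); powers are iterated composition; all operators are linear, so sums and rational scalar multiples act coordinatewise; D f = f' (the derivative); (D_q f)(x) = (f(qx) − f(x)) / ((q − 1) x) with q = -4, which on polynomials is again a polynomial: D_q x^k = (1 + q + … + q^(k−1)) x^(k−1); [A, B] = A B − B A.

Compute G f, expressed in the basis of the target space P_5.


D f = 5x^4 - (9/2)x^2
D_q D f = -255x^3 + (27/2)x
D_q f = 205x^4 - (39/2)x^2
D D_q f = 820x^3 - 39x
[D_q, D] f = -1075x^3 + (105/2)x

g(x) = -1075x^3 + (105/2)x


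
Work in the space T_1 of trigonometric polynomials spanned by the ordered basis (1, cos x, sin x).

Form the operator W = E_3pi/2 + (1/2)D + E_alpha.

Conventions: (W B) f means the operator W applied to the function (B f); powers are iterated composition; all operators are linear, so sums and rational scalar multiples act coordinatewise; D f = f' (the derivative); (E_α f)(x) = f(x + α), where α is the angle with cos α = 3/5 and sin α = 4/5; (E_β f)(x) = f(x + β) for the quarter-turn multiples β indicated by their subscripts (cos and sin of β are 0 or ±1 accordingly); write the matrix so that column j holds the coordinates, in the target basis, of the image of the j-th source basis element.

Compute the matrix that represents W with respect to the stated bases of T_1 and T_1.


image of 1: 2
image of cos x: (3/5)cos x - (3/10)sin x
image of sin x: (3/10)cos x + (3/5)sin x
each image's coordinates form column j of the matrix

the matrix is [[2, 0, 0]; [0, 3/5, 3/10]; [0, -3/10, 3/5]] (rows listed top to bottom)


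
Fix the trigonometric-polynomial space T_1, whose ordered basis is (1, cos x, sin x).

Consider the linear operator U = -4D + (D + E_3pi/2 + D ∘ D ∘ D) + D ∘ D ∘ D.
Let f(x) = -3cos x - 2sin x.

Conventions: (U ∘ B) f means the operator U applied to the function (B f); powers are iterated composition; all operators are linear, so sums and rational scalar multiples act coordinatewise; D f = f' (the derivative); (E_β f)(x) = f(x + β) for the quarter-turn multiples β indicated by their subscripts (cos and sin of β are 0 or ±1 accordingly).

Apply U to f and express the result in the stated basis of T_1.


D f = -2cos x + 3sin x
(-4D) f = 8cos x - 12sin x
D f = -2cos x + 3sin x
E_3pi/2 f = 2cos x - 3sin x
D f = -2cos x + 3sin x
D D f = 3cos x + 2sin x
D D D f = 2cos x - 3sin x
(D + E_3pi/2 + D ∘ D ∘ D) f = 2cos x - 3sin x
D f = -2cos x + 3sin x
D D f = 3cos x + 2sin x
D D D f = 2cos x - 3sin x
(-4D + (D + E_3pi/2 + D ∘ D ∘ D) + D ∘ D ∘ D) f = 12cos x - 18sin x

the image equals g(x) = 12cos x - 18sin x


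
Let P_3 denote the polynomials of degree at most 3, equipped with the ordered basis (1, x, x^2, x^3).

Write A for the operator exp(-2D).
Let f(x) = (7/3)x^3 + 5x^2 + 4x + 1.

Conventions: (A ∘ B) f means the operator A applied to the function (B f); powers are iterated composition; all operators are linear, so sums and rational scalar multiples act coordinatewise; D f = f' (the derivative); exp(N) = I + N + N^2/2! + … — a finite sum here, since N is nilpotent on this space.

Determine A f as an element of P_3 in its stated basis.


the result is g(x) = (7/3)x^3 - 9x^2 + 12x - 17/3

order-1 term: -14x^2 - 20x - 8
order-2 term: 28x + 20
order-3 term: -56/3
the series for exp(-2D) f terminates at order 3
exp(-2D) f = (7/3)x^3 - 9x^2 + 12x - 17/3


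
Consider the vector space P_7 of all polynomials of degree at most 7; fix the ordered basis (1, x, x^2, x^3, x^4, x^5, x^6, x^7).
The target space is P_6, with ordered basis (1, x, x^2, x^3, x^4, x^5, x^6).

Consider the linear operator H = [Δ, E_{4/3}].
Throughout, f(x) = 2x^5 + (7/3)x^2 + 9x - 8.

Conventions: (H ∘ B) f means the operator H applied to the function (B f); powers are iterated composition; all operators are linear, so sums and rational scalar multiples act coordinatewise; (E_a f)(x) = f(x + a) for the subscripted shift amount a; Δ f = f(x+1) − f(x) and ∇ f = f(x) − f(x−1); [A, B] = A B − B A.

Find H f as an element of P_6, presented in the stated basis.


E_{4/3} f = 2x^5 + (40/3)x^4 + (320/9)x^3 + (1343/27)x^2 + (3793/81)x + 4028/243
Δ E_{4/3} f = 10x^4 + (220/3)x^3 + (620/3)x^2 + (7276/27)x + 11944/81
Δ f = 10x^4 + 20x^3 + 20x^2 + (44/3)x + 40/3
E_{4/3} Δ f = 10x^4 + (220/3)x^3 + (620/3)x^2 + (7276/27)x + 11944/81
[Δ, E_{4/3}] f = 0

the image equals g(x) = 0


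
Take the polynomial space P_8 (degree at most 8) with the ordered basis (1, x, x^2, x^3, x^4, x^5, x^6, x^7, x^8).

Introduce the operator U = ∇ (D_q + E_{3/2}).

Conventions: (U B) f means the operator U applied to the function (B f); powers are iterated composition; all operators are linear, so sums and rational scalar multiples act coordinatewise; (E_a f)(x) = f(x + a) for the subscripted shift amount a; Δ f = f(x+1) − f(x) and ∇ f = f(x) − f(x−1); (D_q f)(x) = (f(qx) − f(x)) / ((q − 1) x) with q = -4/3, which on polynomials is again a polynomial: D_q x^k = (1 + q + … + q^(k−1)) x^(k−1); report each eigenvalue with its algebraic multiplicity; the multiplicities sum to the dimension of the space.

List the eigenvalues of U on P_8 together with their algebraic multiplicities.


image of 1: 0
image of x: 1
image of x^2: 2x + 5/3
image of x^3: 3x^2 + (80/9)x + 65/36
image of x^4: 4x^3 + (83/9)x^2 + (142/9)x + 110/27
image of x^5: 5x^4 + (2344/81)x^3 + (1031/54)x^2 + (2749/81)x + 6905/1296
image of x^6: 6x^5 + (4885/243)x^4 + (20605/243)x^3 + (13415/243)x^2 + (107449/1944)x + 18265/1944
image of x^7: 7x^6 + (15512/243)x^5 + (57505/972)x^4 + (180635/729)x^3 + (405223/3888)x^2 + (197239/1944)x + 627005/46656
image of x^8: 8x^7 + (63497/2187)x^6 + (191653/729)x^5 + (470575/2187)x^4 + (2442139/4374)x^3 + (346423/1458)x^2 + (2862191/17496)x + 380935/17496
the matrix is upper triangular; its diagonal is (0, 0, 0, 0, 0, 0, 0, 0, 0)
for a triangular matrix the eigenvalues are the diagonal entries, with algebraic multiplicity their repetition count

λ = 0 (multiplicity 9)


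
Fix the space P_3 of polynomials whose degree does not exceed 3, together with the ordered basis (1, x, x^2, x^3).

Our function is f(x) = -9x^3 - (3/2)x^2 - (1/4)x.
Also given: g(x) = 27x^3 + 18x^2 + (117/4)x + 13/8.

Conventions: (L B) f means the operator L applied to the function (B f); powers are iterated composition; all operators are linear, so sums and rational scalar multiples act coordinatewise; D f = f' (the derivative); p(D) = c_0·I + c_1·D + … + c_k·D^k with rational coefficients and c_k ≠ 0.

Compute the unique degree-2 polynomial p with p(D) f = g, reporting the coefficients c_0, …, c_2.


c_0 = -3, c_1 = -1/2, c_2 = -1/2

D^0 f = -9x^3 - (3/2)x^2 - (1/4)x
D^1 f = -27x^2 - 3x - 1/4
D^2 f = -54x - 3
matching coefficients of g against c_0 f + c_1 Df + … from the top degree down determines the c_i
solution: c_0 = -3, c_1 = -1/2, c_2 = -1/2


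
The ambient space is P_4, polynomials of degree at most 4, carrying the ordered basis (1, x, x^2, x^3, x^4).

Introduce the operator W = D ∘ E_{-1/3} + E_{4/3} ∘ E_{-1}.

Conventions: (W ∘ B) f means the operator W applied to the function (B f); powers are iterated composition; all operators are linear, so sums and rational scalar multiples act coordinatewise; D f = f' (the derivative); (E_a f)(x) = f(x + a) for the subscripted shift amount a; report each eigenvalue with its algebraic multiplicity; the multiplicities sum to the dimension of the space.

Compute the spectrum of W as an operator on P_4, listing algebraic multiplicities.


image of 1: 1
image of x: x + 4/3
image of x^2: x^2 + (8/3)x - 5/9
image of x^3: x^3 + 4x^2 - (5/3)x + 10/27
image of x^4: x^4 + (16/3)x^3 - (10/3)x^2 + (40/27)x - 11/81
the matrix is upper triangular; its diagonal is (1, 1, 1, 1, 1)
for a triangular matrix the eigenvalues are the diagonal entries, with algebraic multiplicity their repetition count

λ = 1 (multiplicity 5)


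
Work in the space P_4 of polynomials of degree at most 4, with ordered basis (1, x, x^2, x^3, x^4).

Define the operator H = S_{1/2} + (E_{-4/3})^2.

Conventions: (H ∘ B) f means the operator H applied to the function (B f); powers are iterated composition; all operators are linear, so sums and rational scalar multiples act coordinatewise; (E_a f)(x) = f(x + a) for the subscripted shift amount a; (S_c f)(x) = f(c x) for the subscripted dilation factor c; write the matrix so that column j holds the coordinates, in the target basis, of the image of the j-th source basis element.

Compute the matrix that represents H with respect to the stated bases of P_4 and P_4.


the matrix is [[2, -8/3, 64/9, -512/27, 4096/81]; [0, 3/2, -16/3, 64/3, -2048/27]; [0, 0, 5/4, -8, 128/3]; [0, 0, 0, 9/8, -32/3]; [0, 0, 0, 0, 17/16]] (rows listed top to bottom)

image of 1: 2
image of x: (3/2)x - 8/3
image of x^2: (5/4)x^2 - (16/3)x + 64/9
image of x^3: (9/8)x^3 - 8x^2 + (64/3)x - 512/27
image of x^4: (17/16)x^4 - (32/3)x^3 + (128/3)x^2 - (2048/27)x + 4096/81
each image's coordinates form column j of the matrix


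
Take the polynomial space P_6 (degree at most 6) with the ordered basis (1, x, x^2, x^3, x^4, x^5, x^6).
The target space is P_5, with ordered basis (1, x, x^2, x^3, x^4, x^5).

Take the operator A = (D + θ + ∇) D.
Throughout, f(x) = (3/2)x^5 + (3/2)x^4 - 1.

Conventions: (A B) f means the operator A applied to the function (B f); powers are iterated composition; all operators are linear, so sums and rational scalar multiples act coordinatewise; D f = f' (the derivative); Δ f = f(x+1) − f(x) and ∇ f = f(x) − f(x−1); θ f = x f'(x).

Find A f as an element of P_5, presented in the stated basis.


the result is g(x) = 30x^4 + 78x^3 - 9x^2 + 12x - 3/2

D f = (15/2)x^4 + 6x^3
D D f = 30x^3 + 18x^2
θ D f = 30x^4 + 18x^3
∇ D f = 30x^3 - 27x^2 + 12x - 3/2
(D + θ + ∇) D f = 30x^4 + 78x^3 - 9x^2 + 12x - 3/2


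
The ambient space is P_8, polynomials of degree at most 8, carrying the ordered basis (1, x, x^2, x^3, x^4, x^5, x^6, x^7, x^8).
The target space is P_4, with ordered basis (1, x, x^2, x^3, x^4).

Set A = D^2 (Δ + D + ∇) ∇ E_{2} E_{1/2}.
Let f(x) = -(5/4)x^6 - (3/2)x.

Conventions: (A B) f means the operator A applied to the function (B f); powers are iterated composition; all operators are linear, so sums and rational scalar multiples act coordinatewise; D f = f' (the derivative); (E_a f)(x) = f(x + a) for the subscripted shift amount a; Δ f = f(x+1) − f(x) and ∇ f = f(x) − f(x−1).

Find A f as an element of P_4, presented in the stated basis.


the result is g(x) = -1350x^2 - 5400x - 11625/2

E_{1/2} f = -(5/4)x^6 - (15/4)x^5 - (75/16)x^4 - (25/8)x^3 - (75/64)x^2 - (111/64)x - 197/256
E_{2} E_{1/2} f = -(5/4)x^6 - (75/4)x^5 - (1875/16)x^4 - (3125/8)x^3 - (46875/64)x^2 - (46971/64)x - 79085/256
∇ E_{2} E_{1/2} f = -(15/2)x^5 - 75x^4 - (1225/4)x^3 - (1275/2)x^2 - (21615/32)x - 4679/16
Δ (∇ E_{2}) E_{1/2} f = -(75/2)x^4 - 375x^3 - (5775/4)x^2 - (10125/4)x - 54455/32
D (∇ E_{2}) E_{1/2} f = -(75/2)x^4 - 300x^3 - (3675/4)x^2 - 1275x - 21615/32
∇ (∇ E_{2}) E_{1/2} f = -(75/2)x^4 - 225x^3 - (2175/4)x^2 - (2475/4)x - 8855/32
(Δ + D + ∇) (∇ E_{2}) E_{1/2} f = -(225/2)x^4 - 900x^3 - (11625/4)x^2 - 4425x - 84925/32
D ((Δ + D + ∇) ∇ E_{2}) E_{1/2} f = -450x^3 - 2700x^2 - (11625/2)x - 4425
D D ((Δ + D + ∇) ∇ E_{2}) E_{1/2} f = -1350x^2 - 5400x - 11625/2


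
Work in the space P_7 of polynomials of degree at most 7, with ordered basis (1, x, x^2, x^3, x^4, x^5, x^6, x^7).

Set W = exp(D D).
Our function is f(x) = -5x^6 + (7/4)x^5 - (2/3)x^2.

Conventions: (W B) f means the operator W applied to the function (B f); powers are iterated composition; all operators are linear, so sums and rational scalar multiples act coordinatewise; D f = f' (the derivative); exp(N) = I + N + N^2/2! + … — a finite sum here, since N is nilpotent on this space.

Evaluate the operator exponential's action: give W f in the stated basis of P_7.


order-1 term: -150x^4 + 35x^3 - 4/3
order-2 term: -900x^2 + 105x
order-3 term: -600
the series for exp(D D) f terminates at order 3
exp(D D) f = -5x^6 + (7/4)x^5 - 150x^4 + 35x^3 - (2702/3)x^2 + 105x - 1804/3

g(x) = -5x^6 + (7/4)x^5 - 150x^4 + 35x^3 - (2702/3)x^2 + 105x - 1804/3


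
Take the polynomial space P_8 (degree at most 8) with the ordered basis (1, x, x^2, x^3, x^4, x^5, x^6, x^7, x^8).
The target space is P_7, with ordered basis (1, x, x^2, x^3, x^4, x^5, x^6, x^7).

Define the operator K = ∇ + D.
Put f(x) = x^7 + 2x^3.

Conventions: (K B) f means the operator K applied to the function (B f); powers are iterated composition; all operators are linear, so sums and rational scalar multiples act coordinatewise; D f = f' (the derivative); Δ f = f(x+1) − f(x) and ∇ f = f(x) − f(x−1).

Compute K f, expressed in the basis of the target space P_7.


∇ f = 7x^6 - 21x^5 + 35x^4 - 35x^3 + 27x^2 - 13x + 3
D f = 7x^6 + 6x^2
(∇ + D) f = 14x^6 - 21x^5 + 35x^4 - 35x^3 + 33x^2 - 13x + 3

the result is g(x) = 14x^6 - 21x^5 + 35x^4 - 35x^3 + 33x^2 - 13x + 3


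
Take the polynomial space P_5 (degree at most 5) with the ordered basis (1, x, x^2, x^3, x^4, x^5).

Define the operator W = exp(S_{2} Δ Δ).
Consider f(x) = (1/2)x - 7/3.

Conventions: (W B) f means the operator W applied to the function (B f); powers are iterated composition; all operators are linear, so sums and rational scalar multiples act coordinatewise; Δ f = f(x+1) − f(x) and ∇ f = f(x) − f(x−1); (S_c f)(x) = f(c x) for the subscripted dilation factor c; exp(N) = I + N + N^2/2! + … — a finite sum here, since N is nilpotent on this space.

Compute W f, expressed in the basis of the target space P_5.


the series for exp(S_{2} Δ Δ) f terminates at order 0
exp(S_{2} Δ Δ) f = (1/2)x - 7/3

the result is g(x) = (1/2)x - 7/3


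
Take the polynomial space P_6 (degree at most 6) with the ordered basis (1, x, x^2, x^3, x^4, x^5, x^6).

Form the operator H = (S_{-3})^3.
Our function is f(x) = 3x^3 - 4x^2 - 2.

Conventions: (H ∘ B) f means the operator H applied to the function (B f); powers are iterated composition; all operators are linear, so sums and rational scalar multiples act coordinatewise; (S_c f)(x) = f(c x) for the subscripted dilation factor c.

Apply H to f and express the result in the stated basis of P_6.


S_{-3} f = -81x^3 - 36x^2 - 2
S_{-3} S_{-3} f = 2187x^3 - 324x^2 - 2
S_{-3} S_{-3} S_{-3} f = -59049x^3 - 2916x^2 - 2

g(x) = -59049x^3 - 2916x^2 - 2


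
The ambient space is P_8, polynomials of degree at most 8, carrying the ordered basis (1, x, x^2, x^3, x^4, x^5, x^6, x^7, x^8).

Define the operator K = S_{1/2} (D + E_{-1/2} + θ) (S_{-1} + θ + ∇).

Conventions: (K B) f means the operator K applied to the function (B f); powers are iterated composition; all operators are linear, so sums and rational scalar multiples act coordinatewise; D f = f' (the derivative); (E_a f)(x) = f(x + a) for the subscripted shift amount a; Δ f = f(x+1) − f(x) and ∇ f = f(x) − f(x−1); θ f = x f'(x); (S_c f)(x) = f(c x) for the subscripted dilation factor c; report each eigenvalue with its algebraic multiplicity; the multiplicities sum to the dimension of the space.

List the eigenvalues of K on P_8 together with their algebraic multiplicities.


image of 1: 1
image of x: 1
image of x^2: (9/4)x^2 + (7/2)x + 3/4
image of x^3: x^3 + 3x^2 - (3/4)x
image of x^4: (25/16)x^4 + (13/4)x^3 - (9/8)x^2 + (5/4)x - 11/16
image of x^5: (3/4)x^5 + (35/16)x^4 - (5/2)x^3 + (35/8)x^2 - (35/8)x + 39/16
image of x^6: (49/64)x^6 + (57/32)x^5 - (135/64)x^4 + (95/16)x^3 - (615/64)x^2 + (321/32)x - 337/64
image of x^7: (3/8)x^7 + (35/32)x^6 - (147/64)x^5 + (245/32)x^4 - (1015/64)x^3 + (735/32)x^2 - (1407/64)x + 321/32
image of x^8: (81/256)x^8 + (25/32)x^7 - (105/64)x^6 + (231/32)x^5 - (2485/128)x^4 + (1183/32)x^3 - (3241/64)x^2 + (1409/32)x - 4503/256
the matrix is upper triangular; its diagonal is (1, 0, 9/4, 1, 25/16, 3/4, 49/64, 3/8, 81/256)
for a triangular matrix the eigenvalues are the diagonal entries, with algebraic multiplicity their repetition count

λ = 0 (multiplicity 1), λ = 81/256 (multiplicity 1), λ = 3/8 (multiplicity 1), λ = 3/4 (multiplicity 1), λ = 49/64 (multiplicity 1), λ = 1 (multiplicity 2), λ = 25/16 (multiplicity 1), λ = 9/4 (multiplicity 1)


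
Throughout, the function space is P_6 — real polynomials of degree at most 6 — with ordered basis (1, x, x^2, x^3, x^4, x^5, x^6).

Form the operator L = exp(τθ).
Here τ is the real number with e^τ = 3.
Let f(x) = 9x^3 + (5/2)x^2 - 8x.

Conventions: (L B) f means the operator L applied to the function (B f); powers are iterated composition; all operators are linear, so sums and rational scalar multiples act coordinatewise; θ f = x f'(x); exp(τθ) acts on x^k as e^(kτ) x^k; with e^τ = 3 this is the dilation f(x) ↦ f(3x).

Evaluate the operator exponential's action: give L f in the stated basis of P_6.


g(x) = 243x^3 + (45/2)x^2 - 24x

exp(τθ) x^k = e^(kτ) x^k; with e^τ = 3 this sends x^k to 3^k x^k
x ↦ 3 x
x^2 ↦ 9 x^2
x^3 ↦ 27 x^3
applying this coordinatewise to f: exp(τθ) f = 243x^3 + (45/2)x^2 - 24x


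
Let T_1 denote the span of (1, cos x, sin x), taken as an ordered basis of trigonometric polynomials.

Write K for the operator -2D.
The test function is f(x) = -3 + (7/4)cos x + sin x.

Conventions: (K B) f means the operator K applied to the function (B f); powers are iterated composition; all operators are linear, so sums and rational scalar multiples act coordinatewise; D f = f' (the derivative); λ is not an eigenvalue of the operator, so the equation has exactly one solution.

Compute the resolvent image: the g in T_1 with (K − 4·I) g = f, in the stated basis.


write g with unknown coordinates in the stated basis and equate coefficients in (K − 4·I) g = f
solving from the highest basis element down gives g = 3/4 - (1/4)cos x - (3/8)sin x
check: K g = (3/4)cos x - (1/2)sin x
so K g − 4·g = -3 + (7/4)cos x + sin x = f ✓

the result is g(x) = 3/4 - (1/4)cos x - (3/8)sin x


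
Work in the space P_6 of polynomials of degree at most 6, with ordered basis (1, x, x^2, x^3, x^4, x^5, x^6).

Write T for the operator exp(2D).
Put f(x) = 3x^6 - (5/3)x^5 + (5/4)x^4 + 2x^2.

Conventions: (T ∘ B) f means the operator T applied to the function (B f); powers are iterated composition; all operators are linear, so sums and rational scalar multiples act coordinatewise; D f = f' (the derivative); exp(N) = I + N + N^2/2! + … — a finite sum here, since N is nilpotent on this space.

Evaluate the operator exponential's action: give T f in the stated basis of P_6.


the image equals g(x) = 3x^6 + (103/3)x^5 + (1975/12)x^4 + (1270/3)x^3 + (1856/3)x^2 + (1472/3)x + 500/3

order-1 term: 36x^5 - (50/3)x^4 + 10x^3 + 8x
order-2 term: 180x^4 - (200/3)x^3 + 30x^2 + 8
order-3 term: 480x^3 - (400/3)x^2 + 40x
order-4 term: 720x^2 - (400/3)x + 20
order-5 term: 576x - 160/3
order-6 term: 192
the series for exp(2D) f terminates at order 6
exp(2D) f = 3x^6 + (103/3)x^5 + (1975/12)x^4 + (1270/3)x^3 + (1856/3)x^2 + (1472/3)x + 500/3


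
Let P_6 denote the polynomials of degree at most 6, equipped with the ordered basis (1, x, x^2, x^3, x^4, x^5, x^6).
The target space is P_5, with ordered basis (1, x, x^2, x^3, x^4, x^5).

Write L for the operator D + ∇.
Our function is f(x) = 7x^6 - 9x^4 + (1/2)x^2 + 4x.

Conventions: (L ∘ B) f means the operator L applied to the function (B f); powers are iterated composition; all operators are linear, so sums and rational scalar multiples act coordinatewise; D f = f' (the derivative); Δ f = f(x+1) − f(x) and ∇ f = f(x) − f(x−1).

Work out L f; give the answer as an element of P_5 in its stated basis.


D f = 42x^5 - 36x^3 + x + 4
∇ f = 42x^5 - 105x^4 + 104x^3 - 51x^2 + 7x + 11/2
(D + ∇) f = 84x^5 - 105x^4 + 68x^3 - 51x^2 + 8x + 19/2

g(x) = 84x^5 - 105x^4 + 68x^3 - 51x^2 + 8x + 19/2


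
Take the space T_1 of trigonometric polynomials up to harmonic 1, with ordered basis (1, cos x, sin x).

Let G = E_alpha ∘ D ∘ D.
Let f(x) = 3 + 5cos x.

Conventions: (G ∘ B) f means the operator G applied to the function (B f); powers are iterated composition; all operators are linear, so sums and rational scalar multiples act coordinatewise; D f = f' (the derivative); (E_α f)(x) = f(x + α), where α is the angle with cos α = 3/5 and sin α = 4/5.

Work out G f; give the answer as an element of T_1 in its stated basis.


g(x) = -3cos x + 4sin x

D f = -5sin x
D D f = -5cos x
E_alpha D D f = -3cos x + 4sin x


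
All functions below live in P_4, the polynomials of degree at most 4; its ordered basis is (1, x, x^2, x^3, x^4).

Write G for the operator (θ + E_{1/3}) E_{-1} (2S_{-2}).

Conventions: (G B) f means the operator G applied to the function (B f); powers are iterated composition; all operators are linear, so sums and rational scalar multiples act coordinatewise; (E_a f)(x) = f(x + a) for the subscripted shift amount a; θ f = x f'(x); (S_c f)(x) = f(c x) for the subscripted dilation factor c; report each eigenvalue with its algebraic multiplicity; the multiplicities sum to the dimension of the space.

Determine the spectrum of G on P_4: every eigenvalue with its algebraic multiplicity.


λ = -64 (multiplicity 1), λ = -8 (multiplicity 1), λ = 2 (multiplicity 1), λ = 24 (multiplicity 1), λ = 160 (multiplicity 1)

image of 1: 2
image of x: -8x + 8/3
image of x^2: 24x^2 - (80/3)x + 32/9
image of x^3: -64x^3 + 128x^2 - (208/3)x + 128/27
image of x^4: 160x^4 - (1408/3)x^3 + (1408/3)x^2 - (4480/27)x + 512/81
the matrix is upper triangular; its diagonal is (2, -8, 24, -64, 160)
for a triangular matrix the eigenvalues are the diagonal entries, with algebraic multiplicity their repetition count


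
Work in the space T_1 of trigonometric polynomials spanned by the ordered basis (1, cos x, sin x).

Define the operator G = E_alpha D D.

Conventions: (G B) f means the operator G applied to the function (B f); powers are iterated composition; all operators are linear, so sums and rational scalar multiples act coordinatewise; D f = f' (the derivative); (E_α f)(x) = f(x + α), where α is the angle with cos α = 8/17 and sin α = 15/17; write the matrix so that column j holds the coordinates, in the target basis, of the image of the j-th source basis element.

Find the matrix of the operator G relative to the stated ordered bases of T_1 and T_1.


image of 1: 0
image of cos x: -(8/17)cos x + (15/17)sin x
image of sin x: -(15/17)cos x - (8/17)sin x
each image's coordinates form column j of the matrix

the matrix is [[0, 0, 0]; [0, -8/17, -15/17]; [0, 15/17, -8/17]] (rows listed top to bottom)
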